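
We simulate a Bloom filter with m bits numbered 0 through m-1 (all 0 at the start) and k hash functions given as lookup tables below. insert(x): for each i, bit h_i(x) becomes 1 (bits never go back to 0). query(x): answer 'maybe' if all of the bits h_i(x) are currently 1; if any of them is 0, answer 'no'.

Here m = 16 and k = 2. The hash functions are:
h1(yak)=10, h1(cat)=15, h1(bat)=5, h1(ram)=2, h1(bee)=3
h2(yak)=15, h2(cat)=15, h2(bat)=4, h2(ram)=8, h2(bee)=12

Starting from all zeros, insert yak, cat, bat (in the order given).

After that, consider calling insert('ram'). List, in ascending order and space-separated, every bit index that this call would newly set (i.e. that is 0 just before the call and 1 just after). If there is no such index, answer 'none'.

Answer: 2 8

Derivation:
Start: bits=0000000000000000
After insert 'yak': sets bits 10 15 -> bits=0000000000100001
After insert 'cat': sets bits 15 -> bits=0000000000100001
After insert 'bat': sets bits 4 5 -> bits=0000110000100001
insert 'ram' would touch bits 2 8; currently bit2=0, bit8=0
Bits that are 0 among those (would change 0->1): 2 8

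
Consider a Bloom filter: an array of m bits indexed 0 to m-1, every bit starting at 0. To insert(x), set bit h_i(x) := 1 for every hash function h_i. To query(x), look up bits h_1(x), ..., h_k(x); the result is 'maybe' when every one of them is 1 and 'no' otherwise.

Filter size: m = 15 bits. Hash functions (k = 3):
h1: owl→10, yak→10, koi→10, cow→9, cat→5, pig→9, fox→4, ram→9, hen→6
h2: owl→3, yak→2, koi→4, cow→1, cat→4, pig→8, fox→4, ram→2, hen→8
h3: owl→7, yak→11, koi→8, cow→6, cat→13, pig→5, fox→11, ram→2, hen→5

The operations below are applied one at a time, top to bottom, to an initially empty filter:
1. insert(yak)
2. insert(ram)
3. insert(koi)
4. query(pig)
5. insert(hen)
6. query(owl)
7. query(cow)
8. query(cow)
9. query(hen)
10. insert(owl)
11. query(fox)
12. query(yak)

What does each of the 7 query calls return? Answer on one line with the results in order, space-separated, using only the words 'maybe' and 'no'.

Answer: no no no no maybe maybe maybe

Derivation:
Start: bits=000000000000000
Op 1: insert yak -> sets bits 2 10 11 -> bits=001000000011000
Op 2: insert ram -> sets bits 2 9 -> bits=001000000111000
Op 3: insert koi -> sets bits 4 8 10 -> bits=001010001111000
Op 4: query pig -> checks bit5=0, bit8=1, bit9=1 (has a 0) -> no
Op 5: insert hen -> sets bits 5 6 8 -> bits=001011101111000
Op 6: query owl -> checks bit3=0, bit7=0, bit10=1 (has a 0) -> no
Op 7: query cow -> checks bit1=0, bit6=1, bit9=1 (has a 0) -> no
Op 8: query cow -> checks bit1=0, bit6=1, bit9=1 (has a 0) -> no
Op 9: query hen -> checks bit5=1, bit6=1, bit8=1 (all 1) -> maybe
Op 10: insert owl -> sets bits 3 7 10 -> bits=001111111111000
Op 11: query fox -> checks bit4=1, bit11=1 (all 1) -> maybe
Op 12: query yak -> checks bit2=1, bit10=1, bit11=1 (all 1) -> maybe
Query results in order: no no no no maybe maybe maybe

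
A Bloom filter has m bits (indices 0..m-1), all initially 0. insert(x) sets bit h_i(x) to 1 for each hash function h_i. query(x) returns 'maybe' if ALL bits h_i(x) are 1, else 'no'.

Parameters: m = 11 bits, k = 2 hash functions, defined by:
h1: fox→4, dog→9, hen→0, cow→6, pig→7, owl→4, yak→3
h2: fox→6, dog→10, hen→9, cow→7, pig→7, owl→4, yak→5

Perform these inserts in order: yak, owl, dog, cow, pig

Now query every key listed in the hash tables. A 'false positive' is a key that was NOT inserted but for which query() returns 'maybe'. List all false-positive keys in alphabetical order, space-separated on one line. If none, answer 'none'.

Start: bits=00000000000
After insert 'yak': sets bits 3 5 -> bits=00010100000
After insert 'owl': sets bits 4 -> bits=00011100000
After insert 'dog': sets bits 9 10 -> bits=00011100011
After insert 'cow': sets bits 6 7 -> bits=00011111011
After insert 'pig': sets bits 7 -> bits=00011111011
Not inserted: fox hen — query each against bits=00011111011:
query fox: checks bit4=1, bit6=1 (all 1) -> maybe => FALSE POSITIVE
query hen: checks bit0=0, bit9=1 (has a 0) -> no => not a false positive
False positives (alphabetical): fox

Answer: fox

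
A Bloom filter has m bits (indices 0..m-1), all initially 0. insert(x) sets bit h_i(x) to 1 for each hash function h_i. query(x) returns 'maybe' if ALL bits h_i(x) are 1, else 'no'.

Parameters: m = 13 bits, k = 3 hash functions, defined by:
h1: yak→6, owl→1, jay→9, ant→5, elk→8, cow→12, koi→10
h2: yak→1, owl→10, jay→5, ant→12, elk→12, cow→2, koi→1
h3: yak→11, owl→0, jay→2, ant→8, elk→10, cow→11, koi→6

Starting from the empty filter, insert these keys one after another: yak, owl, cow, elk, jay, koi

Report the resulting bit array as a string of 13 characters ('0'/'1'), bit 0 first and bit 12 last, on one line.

Answer: 1110011011111

Derivation:
Start: bits=0000000000000
After insert 'yak': sets bits 1 6 11 -> bits=0100001000010
After insert 'owl': sets bits 0 1 10 -> bits=1100001000110
After insert 'cow': sets bits 2 11 12 -> bits=1110001000111
After insert 'elk': sets bits 8 10 12 -> bits=1110001010111
After insert 'jay': sets bits 2 5 9 -> bits=1110011011111
After insert 'koi': sets bits 1 6 10 -> bits=1110011011111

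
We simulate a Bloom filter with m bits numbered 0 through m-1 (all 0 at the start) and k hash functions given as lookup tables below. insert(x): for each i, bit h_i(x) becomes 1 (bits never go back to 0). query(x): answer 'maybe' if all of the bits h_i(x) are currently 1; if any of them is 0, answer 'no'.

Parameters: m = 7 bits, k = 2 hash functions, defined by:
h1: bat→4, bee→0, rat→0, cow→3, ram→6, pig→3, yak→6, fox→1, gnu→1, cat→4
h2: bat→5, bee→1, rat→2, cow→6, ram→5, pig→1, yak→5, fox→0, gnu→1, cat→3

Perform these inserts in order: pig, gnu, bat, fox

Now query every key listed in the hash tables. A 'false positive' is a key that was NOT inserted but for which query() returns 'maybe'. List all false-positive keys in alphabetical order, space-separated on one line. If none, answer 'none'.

Start: bits=0000000
After insert 'pig': sets bits 1 3 -> bits=0101000
After insert 'gnu': sets bits 1 -> bits=0101000
After insert 'bat': sets bits 4 5 -> bits=0101110
After insert 'fox': sets bits 0 1 -> bits=1101110
Not inserted: bee cat cow ram rat yak — query each against bits=1101110:
query bee: checks bit0=1, bit1=1 (all 1) -> maybe => FALSE POSITIVE
query cat: checks bit3=1, bit4=1 (all 1) -> maybe => FALSE POSITIVE
query cow: checks bit3=1, bit6=0 (has a 0) -> no => not a false positive
query ram: checks bit5=1, bit6=0 (has a 0) -> no => not a false positive
query rat: checks bit0=1, bit2=0 (has a 0) -> no => not a false positive
query yak: checks bit5=1, bit6=0 (has a 0) -> no => not a false positive
False positives (alphabetical): bee cat

Answer: bee cat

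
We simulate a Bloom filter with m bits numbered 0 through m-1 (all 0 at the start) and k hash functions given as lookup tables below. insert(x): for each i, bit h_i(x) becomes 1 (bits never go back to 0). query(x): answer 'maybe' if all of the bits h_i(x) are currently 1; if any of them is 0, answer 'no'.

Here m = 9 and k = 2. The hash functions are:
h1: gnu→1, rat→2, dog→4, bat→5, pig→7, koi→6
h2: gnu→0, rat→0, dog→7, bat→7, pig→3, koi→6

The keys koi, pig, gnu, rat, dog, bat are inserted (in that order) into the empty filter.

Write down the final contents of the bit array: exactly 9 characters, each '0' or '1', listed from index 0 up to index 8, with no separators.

Start: bits=000000000
After insert 'koi': sets bits 6 -> bits=000000100
After insert 'pig': sets bits 3 7 -> bits=000100110
After insert 'gnu': sets bits 0 1 -> bits=110100110
After insert 'rat': sets bits 0 2 -> bits=111100110
After insert 'dog': sets bits 4 7 -> bits=111110110
After insert 'bat': sets bits 5 7 -> bits=111111110

Answer: 111111110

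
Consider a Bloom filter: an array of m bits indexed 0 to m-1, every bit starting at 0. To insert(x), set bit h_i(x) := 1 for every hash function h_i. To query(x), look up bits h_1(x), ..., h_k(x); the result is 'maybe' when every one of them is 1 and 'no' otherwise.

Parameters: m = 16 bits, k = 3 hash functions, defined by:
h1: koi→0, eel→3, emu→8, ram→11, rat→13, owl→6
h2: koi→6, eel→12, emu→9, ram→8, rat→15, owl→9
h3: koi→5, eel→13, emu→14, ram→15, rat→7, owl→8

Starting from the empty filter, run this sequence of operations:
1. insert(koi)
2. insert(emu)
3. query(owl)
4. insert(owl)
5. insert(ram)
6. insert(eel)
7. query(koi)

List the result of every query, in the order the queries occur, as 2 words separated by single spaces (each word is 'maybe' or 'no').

Answer: maybe maybe

Derivation:
Start: bits=0000000000000000
Op 1: insert koi -> sets bits 0 5 6 -> bits=1000011000000000
Op 2: insert emu -> sets bits 8 9 14 -> bits=1000011011000010
Op 3: query owl -> checks bit6=1, bit8=1, bit9=1 (all 1) -> maybe
Op 4: insert owl -> sets bits 6 8 9 -> bits=1000011011000010
Op 5: insert ram -> sets bits 8 11 15 -> bits=1000011011010011
Op 6: insert eel -> sets bits 3 12 13 -> bits=1001011011011111
Op 7: query koi -> checks bit0=1, bit5=1, bit6=1 (all 1) -> maybe
Query results in order: maybe maybe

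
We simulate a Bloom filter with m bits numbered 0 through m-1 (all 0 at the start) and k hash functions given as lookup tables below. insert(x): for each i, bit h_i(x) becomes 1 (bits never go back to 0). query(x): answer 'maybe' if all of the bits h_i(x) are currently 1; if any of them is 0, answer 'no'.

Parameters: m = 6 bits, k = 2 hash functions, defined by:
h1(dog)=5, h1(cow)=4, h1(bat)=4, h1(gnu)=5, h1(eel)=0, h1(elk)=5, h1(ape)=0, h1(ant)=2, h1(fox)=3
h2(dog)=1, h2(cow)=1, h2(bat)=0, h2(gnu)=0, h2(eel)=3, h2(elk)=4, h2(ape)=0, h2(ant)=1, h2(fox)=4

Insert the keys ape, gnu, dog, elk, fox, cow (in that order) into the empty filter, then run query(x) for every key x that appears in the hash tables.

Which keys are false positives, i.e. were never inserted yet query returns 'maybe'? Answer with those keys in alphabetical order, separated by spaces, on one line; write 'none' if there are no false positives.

Start: bits=000000
After insert 'ape': sets bits 0 -> bits=100000
After insert 'gnu': sets bits 0 5 -> bits=100001
After insert 'dog': sets bits 1 5 -> bits=110001
After insert 'elk': sets bits 4 5 -> bits=110011
After insert 'fox': sets bits 3 4 -> bits=110111
After insert 'cow': sets bits 1 4 -> bits=110111
Not inserted: ant bat eel — query each against bits=110111:
query ant: checks bit1=1, bit2=0 (has a 0) -> no => not a false positive
query bat: checks bit0=1, bit4=1 (all 1) -> maybe => FALSE POSITIVE
query eel: checks bit0=1, bit3=1 (all 1) -> maybe => FALSE POSITIVE
False positives (alphabetical): bat eel

Answer: bat eel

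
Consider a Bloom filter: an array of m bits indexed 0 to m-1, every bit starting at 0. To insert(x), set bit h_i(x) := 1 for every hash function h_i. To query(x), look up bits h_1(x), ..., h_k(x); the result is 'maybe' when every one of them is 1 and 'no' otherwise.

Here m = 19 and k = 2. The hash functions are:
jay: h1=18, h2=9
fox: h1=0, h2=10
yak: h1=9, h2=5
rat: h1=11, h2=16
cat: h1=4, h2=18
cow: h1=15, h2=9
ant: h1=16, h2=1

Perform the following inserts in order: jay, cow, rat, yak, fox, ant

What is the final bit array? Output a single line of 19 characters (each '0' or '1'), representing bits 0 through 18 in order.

Start: bits=0000000000000000000
After insert 'jay': sets bits 9 18 -> bits=0000000001000000001
After insert 'cow': sets bits 9 15 -> bits=0000000001000001001
After insert 'rat': sets bits 11 16 -> bits=0000000001010001101
After insert 'yak': sets bits 5 9 -> bits=0000010001010001101
After insert 'fox': sets bits 0 10 -> bits=1000010001110001101
After insert 'ant': sets bits 1 16 -> bits=1100010001110001101

Answer: 1100010001110001101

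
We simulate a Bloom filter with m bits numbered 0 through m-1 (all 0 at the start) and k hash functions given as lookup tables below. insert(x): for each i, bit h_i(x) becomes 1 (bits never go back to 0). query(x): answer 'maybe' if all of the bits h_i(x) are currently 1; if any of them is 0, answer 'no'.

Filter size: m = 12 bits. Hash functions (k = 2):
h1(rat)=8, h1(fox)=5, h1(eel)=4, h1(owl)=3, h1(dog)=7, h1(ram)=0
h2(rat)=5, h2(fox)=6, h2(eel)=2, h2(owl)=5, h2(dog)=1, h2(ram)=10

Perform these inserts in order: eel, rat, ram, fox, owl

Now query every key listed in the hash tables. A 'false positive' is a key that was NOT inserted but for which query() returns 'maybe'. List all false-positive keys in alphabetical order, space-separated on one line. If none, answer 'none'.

Start: bits=000000000000
After insert 'eel': sets bits 2 4 -> bits=001010000000
After insert 'rat': sets bits 5 8 -> bits=001011001000
After insert 'ram': sets bits 0 10 -> bits=101011001010
After insert 'fox': sets bits 5 6 -> bits=101011101010
After insert 'owl': sets bits 3 5 -> bits=101111101010
Not inserted: dog — query each against bits=101111101010:
query dog: checks bit1=0, bit7=0 (has a 0) -> no => not a false positive
False positives (alphabetical): none

Answer: none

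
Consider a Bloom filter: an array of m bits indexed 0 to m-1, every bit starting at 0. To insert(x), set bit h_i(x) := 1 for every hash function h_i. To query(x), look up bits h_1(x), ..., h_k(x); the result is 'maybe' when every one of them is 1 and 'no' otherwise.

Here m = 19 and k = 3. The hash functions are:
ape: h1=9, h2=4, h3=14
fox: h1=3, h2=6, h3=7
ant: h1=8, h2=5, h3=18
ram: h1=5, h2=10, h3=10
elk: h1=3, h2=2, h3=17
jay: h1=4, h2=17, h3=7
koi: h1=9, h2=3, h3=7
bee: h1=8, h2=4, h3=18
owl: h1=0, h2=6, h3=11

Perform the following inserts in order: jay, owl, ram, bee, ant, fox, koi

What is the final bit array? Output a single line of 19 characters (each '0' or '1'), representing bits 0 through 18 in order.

Start: bits=0000000000000000000
After insert 'jay': sets bits 4 7 17 -> bits=0000100100000000010
After insert 'owl': sets bits 0 6 11 -> bits=1000101100010000010
After insert 'ram': sets bits 5 10 -> bits=1000111100110000010
After insert 'bee': sets bits 4 8 18 -> bits=1000111110110000011
After insert 'ant': sets bits 5 8 18 -> bits=1000111110110000011
After insert 'fox': sets bits 3 6 7 -> bits=1001111110110000011
After insert 'koi': sets bits 3 7 9 -> bits=1001111111110000011

Answer: 1001111111110000011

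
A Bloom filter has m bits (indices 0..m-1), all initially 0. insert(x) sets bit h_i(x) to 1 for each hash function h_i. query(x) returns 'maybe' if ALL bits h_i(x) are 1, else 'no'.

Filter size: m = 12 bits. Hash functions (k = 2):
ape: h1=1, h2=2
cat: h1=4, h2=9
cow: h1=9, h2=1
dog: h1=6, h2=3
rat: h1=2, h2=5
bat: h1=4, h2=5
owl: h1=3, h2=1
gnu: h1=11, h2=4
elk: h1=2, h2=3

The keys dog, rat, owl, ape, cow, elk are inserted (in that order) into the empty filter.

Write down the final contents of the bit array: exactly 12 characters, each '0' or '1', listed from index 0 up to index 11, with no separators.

Start: bits=000000000000
After insert 'dog': sets bits 3 6 -> bits=000100100000
After insert 'rat': sets bits 2 5 -> bits=001101100000
After insert 'owl': sets bits 1 3 -> bits=011101100000
After insert 'ape': sets bits 1 2 -> bits=011101100000
After insert 'cow': sets bits 1 9 -> bits=011101100100
After insert 'elk': sets bits 2 3 -> bits=011101100100

Answer: 011101100100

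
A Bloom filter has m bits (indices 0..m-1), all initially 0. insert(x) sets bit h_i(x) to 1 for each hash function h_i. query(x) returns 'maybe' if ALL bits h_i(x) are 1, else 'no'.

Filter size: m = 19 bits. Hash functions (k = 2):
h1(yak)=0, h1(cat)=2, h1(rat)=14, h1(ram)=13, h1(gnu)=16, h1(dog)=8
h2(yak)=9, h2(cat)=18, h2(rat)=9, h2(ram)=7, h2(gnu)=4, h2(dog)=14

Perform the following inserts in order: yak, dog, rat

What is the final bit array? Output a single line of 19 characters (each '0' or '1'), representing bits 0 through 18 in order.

Answer: 1000000011000010000

Derivation:
Start: bits=0000000000000000000
After insert 'yak': sets bits 0 9 -> bits=1000000001000000000
After insert 'dog': sets bits 8 14 -> bits=1000000011000010000
After insert 'rat': sets bits 9 14 -> bits=1000000011000010000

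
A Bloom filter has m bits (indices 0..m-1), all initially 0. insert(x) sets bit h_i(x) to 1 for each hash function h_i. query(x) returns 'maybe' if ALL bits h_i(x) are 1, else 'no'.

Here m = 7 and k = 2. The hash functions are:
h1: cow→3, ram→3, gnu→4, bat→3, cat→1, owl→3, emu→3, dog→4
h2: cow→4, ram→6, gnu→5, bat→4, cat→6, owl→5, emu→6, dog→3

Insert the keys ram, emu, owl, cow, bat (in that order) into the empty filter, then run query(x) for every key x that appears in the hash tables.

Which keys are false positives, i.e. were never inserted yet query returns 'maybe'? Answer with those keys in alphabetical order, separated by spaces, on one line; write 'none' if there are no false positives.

Start: bits=0000000
After insert 'ram': sets bits 3 6 -> bits=0001001
After insert 'emu': sets bits 3 6 -> bits=0001001
After insert 'owl': sets bits 3 5 -> bits=0001011
After insert 'cow': sets bits 3 4 -> bits=0001111
After insert 'bat': sets bits 3 4 -> bits=0001111
Not inserted: cat dog gnu — query each against bits=0001111:
query cat: checks bit1=0, bit6=1 (has a 0) -> no => not a false positive
query dog: checks bit3=1, bit4=1 (all 1) -> maybe => FALSE POSITIVE
query gnu: checks bit4=1, bit5=1 (all 1) -> maybe => FALSE POSITIVE
False positives (alphabetical): dog gnu

Answer: dog gnu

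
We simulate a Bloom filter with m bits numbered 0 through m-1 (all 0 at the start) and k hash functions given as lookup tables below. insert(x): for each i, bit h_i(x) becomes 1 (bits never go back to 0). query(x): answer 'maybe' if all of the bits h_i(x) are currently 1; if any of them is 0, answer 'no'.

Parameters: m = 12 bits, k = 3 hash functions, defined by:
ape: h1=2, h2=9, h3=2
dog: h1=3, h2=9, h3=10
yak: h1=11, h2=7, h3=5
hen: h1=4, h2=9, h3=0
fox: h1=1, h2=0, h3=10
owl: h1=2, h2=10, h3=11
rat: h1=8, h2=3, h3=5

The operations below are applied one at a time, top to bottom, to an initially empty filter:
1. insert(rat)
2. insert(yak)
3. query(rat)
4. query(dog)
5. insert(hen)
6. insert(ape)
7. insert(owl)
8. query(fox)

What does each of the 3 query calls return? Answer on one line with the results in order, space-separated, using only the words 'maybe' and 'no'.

Answer: maybe no no

Derivation:
Start: bits=000000000000
Op 1: insert rat -> sets bits 3 5 8 -> bits=000101001000
Op 2: insert yak -> sets bits 5 7 11 -> bits=000101011001
Op 3: query rat -> checks bit3=1, bit5=1, bit8=1 (all 1) -> maybe
Op 4: query dog -> checks bit3=1, bit9=0, bit10=0 (has a 0) -> no
Op 5: insert hen -> sets bits 0 4 9 -> bits=100111011101
Op 6: insert ape -> sets bits 2 9 -> bits=101111011101
Op 7: insert owl -> sets bits 2 10 11 -> bits=101111011111
Op 8: query fox -> checks bit0=1, bit1=0, bit10=1 (has a 0) -> no
Query results in order: maybe no no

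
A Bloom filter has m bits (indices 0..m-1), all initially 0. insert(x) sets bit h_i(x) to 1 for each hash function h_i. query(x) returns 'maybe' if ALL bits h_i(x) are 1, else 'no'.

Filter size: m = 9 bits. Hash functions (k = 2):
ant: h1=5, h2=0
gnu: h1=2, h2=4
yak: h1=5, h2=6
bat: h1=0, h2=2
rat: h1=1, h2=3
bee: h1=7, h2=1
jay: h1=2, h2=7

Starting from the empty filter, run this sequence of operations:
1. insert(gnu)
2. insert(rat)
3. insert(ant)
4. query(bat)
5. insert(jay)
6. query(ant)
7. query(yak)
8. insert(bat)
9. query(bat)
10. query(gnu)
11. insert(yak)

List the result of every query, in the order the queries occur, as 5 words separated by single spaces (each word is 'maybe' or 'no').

Start: bits=000000000
Op 1: insert gnu -> sets bits 2 4 -> bits=001010000
Op 2: insert rat -> sets bits 1 3 -> bits=011110000
Op 3: insert ant -> sets bits 0 5 -> bits=111111000
Op 4: query bat -> checks bit0=1, bit2=1 (all 1) -> maybe
Op 5: insert jay -> sets bits 2 7 -> bits=111111010
Op 6: query ant -> checks bit0=1, bit5=1 (all 1) -> maybe
Op 7: query yak -> checks bit5=1, bit6=0 (has a 0) -> no
Op 8: insert bat -> sets bits 0 2 -> bits=111111010
Op 9: query bat -> checks bit0=1, bit2=1 (all 1) -> maybe
Op 10: query gnu -> checks bit2=1, bit4=1 (all 1) -> maybe
Op 11: insert yak -> sets bits 5 6 -> bits=111111110
Query results in order: maybe maybe no maybe maybe

Answer: maybe maybe no maybe maybe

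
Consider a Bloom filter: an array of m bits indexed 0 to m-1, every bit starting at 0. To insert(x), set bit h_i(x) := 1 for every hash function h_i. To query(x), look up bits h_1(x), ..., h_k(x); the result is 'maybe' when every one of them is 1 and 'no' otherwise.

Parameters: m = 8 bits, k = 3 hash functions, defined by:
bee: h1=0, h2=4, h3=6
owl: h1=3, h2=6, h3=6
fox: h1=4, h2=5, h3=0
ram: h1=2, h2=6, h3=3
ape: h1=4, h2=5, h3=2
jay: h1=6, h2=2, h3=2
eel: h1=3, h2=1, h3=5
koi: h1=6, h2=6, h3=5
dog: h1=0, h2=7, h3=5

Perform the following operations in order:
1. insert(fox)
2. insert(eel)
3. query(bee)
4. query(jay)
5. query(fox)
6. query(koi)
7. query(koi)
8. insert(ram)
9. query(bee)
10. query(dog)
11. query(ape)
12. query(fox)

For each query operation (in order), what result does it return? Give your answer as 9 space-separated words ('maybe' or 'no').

Start: bits=00000000
Op 1: insert fox -> sets bits 0 4 5 -> bits=10001100
Op 2: insert eel -> sets bits 1 3 5 -> bits=11011100
Op 3: query bee -> checks bit0=1, bit4=1, bit6=0 (has a 0) -> no
Op 4: query jay -> checks bit2=0, bit6=0 (has a 0) -> no
Op 5: query fox -> checks bit0=1, bit4=1, bit5=1 (all 1) -> maybe
Op 6: query koi -> checks bit5=1, bit6=0 (has a 0) -> no
Op 7: query koi -> checks bit5=1, bit6=0 (has a 0) -> no
Op 8: insert ram -> sets bits 2 3 6 -> bits=11111110
Op 9: query bee -> checks bit0=1, bit4=1, bit6=1 (all 1) -> maybe
Op 10: query dog -> checks bit0=1, bit5=1, bit7=0 (has a 0) -> no
Op 11: query ape -> checks bit2=1, bit4=1, bit5=1 (all 1) -> maybe
Op 12: query fox -> checks bit0=1, bit4=1, bit5=1 (all 1) -> maybe
Query results in order: no no maybe no no maybe no maybe maybe

Answer: no no maybe no no maybe no maybe maybe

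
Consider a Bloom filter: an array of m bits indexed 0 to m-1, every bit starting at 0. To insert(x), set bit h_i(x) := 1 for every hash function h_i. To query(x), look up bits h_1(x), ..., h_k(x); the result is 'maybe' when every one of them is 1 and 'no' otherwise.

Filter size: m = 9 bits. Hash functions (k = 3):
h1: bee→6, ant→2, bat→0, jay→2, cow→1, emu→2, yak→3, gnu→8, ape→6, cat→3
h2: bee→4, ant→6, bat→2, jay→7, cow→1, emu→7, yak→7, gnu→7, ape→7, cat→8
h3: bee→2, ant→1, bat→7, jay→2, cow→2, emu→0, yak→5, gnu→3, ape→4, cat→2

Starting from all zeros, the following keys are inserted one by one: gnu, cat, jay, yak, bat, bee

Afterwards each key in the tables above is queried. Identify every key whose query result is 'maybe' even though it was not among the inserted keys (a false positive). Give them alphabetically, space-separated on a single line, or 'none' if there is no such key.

Start: bits=000000000
After insert 'gnu': sets bits 3 7 8 -> bits=000100011
After insert 'cat': sets bits 2 3 8 -> bits=001100011
After insert 'jay': sets bits 2 7 -> bits=001100011
After insert 'yak': sets bits 3 5 7 -> bits=001101011
After insert 'bat': sets bits 0 2 7 -> bits=101101011
After insert 'bee': sets bits 2 4 6 -> bits=101111111
Not inserted: ant ape cow emu — query each against bits=101111111:
query ant: checks bit1=0, bit2=1, bit6=1 (has a 0) -> no => not a false positive
query ape: checks bit4=1, bit6=1, bit7=1 (all 1) -> maybe => FALSE POSITIVE
query cow: checks bit1=0, bit2=1 (has a 0) -> no => not a false positive
query emu: checks bit0=1, bit2=1, bit7=1 (all 1) -> maybe => FALSE POSITIVE
False positives (alphabetical): ape emu

Answer: ape emu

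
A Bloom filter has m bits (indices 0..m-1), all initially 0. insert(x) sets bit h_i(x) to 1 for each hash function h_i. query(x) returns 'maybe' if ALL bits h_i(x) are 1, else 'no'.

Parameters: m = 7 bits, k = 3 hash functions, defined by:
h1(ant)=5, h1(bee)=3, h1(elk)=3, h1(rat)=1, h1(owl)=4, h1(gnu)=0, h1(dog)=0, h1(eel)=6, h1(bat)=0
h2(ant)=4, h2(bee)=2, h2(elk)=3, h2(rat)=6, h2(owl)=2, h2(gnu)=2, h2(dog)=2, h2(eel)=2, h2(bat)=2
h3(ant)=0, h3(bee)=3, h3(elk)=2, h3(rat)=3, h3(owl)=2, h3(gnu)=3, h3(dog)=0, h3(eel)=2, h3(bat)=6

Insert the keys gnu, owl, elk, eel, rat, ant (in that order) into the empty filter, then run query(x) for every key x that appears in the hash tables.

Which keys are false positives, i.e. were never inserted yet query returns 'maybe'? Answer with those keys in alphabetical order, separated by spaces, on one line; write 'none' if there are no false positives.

Start: bits=0000000
After insert 'gnu': sets bits 0 2 3 -> bits=1011000
After insert 'owl': sets bits 2 4 -> bits=1011100
After insert 'elk': sets bits 2 3 -> bits=1011100
After insert 'eel': sets bits 2 6 -> bits=1011101
After insert 'rat': sets bits 1 3 6 -> bits=1111101
After insert 'ant': sets bits 0 4 5 -> bits=1111111
Not inserted: bat bee dog — query each against bits=1111111:
query bat: checks bit0=1, bit2=1, bit6=1 (all 1) -> maybe => FALSE POSITIVE
query bee: checks bit2=1, bit3=1 (all 1) -> maybe => FALSE POSITIVE
query dog: checks bit0=1, bit2=1 (all 1) -> maybe => FALSE POSITIVE
False positives (alphabetical): bat bee dog

Answer: bat bee dog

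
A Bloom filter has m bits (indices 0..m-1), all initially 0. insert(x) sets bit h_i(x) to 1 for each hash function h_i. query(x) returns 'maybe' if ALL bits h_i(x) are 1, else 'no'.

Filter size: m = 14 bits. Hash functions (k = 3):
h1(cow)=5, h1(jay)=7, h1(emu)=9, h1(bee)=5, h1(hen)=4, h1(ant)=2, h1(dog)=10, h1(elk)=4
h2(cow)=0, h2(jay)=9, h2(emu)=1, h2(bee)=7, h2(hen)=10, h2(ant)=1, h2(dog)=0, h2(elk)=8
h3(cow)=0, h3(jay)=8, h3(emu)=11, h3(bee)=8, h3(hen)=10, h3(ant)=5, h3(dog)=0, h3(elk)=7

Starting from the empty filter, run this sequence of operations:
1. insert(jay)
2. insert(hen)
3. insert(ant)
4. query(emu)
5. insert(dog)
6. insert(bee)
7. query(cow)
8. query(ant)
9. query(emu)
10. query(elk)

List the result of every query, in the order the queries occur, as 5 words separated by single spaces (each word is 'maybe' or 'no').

Start: bits=00000000000000
Op 1: insert jay -> sets bits 7 8 9 -> bits=00000001110000
Op 2: insert hen -> sets bits 4 10 -> bits=00001001111000
Op 3: insert ant -> sets bits 1 2 5 -> bits=01101101111000
Op 4: query emu -> checks bit1=1, bit9=1, bit11=0 (has a 0) -> no
Op 5: insert dog -> sets bits 0 10 -> bits=11101101111000
Op 6: insert bee -> sets bits 5 7 8 -> bits=11101101111000
Op 7: query cow -> checks bit0=1, bit5=1 (all 1) -> maybe
Op 8: query ant -> checks bit1=1, bit2=1, bit5=1 (all 1) -> maybe
Op 9: query emu -> checks bit1=1, bit9=1, bit11=0 (has a 0) -> no
Op 10: query elk -> checks bit4=1, bit7=1, bit8=1 (all 1) -> maybe
Query results in order: no maybe maybe no maybe

Answer: no maybe maybe no maybe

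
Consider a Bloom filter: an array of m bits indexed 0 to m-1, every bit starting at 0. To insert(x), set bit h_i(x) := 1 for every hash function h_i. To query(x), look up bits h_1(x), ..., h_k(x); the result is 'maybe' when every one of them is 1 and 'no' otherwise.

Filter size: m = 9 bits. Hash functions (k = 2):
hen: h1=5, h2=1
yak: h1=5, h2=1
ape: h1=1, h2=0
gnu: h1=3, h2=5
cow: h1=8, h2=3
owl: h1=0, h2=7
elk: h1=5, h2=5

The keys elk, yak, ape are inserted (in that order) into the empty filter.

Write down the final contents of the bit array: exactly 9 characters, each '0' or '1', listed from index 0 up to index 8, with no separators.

Start: bits=000000000
After insert 'elk': sets bits 5 -> bits=000001000
After insert 'yak': sets bits 1 5 -> bits=010001000
After insert 'ape': sets bits 0 1 -> bits=110001000

Answer: 110001000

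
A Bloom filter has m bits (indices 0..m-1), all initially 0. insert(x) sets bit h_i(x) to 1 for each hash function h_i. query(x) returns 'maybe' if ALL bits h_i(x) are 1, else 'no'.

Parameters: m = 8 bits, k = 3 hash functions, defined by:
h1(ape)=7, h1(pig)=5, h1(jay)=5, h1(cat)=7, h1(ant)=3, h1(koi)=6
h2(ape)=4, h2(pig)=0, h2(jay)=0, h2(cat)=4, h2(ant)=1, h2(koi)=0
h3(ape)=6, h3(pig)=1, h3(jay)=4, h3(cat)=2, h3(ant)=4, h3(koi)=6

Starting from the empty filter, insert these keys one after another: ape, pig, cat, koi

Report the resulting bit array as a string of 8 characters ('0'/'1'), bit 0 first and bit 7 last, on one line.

Start: bits=00000000
After insert 'ape': sets bits 4 6 7 -> bits=00001011
After insert 'pig': sets bits 0 1 5 -> bits=11001111
After insert 'cat': sets bits 2 4 7 -> bits=11101111
After insert 'koi': sets bits 0 6 -> bits=11101111

Answer: 11101111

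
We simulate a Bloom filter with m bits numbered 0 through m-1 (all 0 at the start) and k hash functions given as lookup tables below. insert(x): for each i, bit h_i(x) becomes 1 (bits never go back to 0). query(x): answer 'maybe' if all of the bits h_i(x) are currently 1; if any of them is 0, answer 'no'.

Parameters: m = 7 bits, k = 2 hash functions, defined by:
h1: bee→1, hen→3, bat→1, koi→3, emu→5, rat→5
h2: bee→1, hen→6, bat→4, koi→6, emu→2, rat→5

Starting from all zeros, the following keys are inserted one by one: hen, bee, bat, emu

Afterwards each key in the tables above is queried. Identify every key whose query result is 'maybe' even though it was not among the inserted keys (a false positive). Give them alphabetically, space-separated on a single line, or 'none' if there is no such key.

Start: bits=0000000
After insert 'hen': sets bits 3 6 -> bits=0001001
After insert 'bee': sets bits 1 -> bits=0101001
After insert 'bat': sets bits 1 4 -> bits=0101101
After insert 'emu': sets bits 2 5 -> bits=0111111
Not inserted: koi rat — query each against bits=0111111:
query koi: checks bit3=1, bit6=1 (all 1) -> maybe => FALSE POSITIVE
query rat: checks bit5=1 (all 1) -> maybe => FALSE POSITIVE
False positives (alphabetical): koi rat

Answer: koi rat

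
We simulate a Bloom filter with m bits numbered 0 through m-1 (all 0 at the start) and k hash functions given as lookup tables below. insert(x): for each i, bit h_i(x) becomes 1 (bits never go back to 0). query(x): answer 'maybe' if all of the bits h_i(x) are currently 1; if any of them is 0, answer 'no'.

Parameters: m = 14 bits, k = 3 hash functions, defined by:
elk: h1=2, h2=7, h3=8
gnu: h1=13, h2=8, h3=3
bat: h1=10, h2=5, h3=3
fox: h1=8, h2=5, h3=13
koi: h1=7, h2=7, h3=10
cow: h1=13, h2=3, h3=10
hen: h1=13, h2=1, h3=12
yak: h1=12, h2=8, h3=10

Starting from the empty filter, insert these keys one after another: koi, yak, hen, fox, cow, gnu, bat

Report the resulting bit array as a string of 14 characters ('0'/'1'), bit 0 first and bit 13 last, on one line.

Start: bits=00000000000000
After insert 'koi': sets bits 7 10 -> bits=00000001001000
After insert 'yak': sets bits 8 10 12 -> bits=00000001101010
After insert 'hen': sets bits 1 12 13 -> bits=01000001101011
After insert 'fox': sets bits 5 8 13 -> bits=01000101101011
After insert 'cow': sets bits 3 10 13 -> bits=01010101101011
After insert 'gnu': sets bits 3 8 13 -> bits=01010101101011
After insert 'bat': sets bits 3 5 10 -> bits=01010101101011

Answer: 01010101101011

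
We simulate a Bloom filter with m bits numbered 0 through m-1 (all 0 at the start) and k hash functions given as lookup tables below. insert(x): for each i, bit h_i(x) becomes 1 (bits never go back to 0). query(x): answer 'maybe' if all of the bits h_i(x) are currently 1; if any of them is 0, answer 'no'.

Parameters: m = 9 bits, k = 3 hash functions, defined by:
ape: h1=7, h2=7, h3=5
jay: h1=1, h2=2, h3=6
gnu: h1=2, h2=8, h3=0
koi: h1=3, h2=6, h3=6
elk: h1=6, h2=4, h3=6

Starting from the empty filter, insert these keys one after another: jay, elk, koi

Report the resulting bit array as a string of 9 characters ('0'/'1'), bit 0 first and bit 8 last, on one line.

Start: bits=000000000
After insert 'jay': sets bits 1 2 6 -> bits=011000100
After insert 'elk': sets bits 4 6 -> bits=011010100
After insert 'koi': sets bits 3 6 -> bits=011110100

Answer: 011110100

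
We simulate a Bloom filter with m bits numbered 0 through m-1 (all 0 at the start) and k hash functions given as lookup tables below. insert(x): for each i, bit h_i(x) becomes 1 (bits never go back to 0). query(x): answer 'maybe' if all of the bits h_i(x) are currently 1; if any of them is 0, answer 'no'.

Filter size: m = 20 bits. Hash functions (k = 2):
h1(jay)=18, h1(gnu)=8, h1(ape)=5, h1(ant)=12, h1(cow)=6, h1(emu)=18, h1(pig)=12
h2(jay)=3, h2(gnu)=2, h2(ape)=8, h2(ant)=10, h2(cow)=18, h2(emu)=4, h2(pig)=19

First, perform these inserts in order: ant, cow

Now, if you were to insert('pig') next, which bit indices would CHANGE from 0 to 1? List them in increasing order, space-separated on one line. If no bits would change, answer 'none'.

Answer: 19

Derivation:
Start: bits=00000000000000000000
After insert 'ant': sets bits 10 12 -> bits=00000000001010000000
After insert 'cow': sets bits 6 18 -> bits=00000010001010000010
insert 'pig' would touch bits 12 19; currently bit12=1, bit19=0
Bits that are 0 among those (would change 0->1): 19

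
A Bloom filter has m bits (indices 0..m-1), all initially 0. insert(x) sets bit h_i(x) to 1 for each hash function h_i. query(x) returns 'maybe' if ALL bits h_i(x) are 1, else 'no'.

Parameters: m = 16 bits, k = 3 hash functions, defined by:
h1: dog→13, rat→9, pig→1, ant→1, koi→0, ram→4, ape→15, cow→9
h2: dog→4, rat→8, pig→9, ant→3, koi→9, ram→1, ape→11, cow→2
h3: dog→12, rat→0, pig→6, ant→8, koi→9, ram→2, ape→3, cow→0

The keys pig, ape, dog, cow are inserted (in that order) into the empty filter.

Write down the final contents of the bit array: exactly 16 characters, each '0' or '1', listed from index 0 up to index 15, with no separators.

Answer: 1111101001011101

Derivation:
Start: bits=0000000000000000
After insert 'pig': sets bits 1 6 9 -> bits=0100001001000000
After insert 'ape': sets bits 3 11 15 -> bits=0101001001010001
After insert 'dog': sets bits 4 12 13 -> bits=0101101001011101
After insert 'cow': sets bits 0 2 9 -> bits=1111101001011101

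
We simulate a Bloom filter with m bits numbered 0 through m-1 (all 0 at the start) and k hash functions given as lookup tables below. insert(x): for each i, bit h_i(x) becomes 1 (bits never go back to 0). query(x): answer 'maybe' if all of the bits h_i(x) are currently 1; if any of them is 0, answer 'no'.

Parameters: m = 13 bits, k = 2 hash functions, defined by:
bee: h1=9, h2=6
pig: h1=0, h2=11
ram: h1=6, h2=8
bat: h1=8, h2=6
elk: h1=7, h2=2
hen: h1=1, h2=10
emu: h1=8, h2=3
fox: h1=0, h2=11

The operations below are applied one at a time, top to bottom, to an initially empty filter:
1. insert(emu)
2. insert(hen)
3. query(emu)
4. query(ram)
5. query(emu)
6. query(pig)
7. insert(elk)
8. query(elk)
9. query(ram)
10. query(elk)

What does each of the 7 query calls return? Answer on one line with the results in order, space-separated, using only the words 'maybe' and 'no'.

Answer: maybe no maybe no maybe no maybe

Derivation:
Start: bits=0000000000000
Op 1: insert emu -> sets bits 3 8 -> bits=0001000010000
Op 2: insert hen -> sets bits 1 10 -> bits=0101000010100
Op 3: query emu -> checks bit3=1, bit8=1 (all 1) -> maybe
Op 4: query ram -> checks bit6=0, bit8=1 (has a 0) -> no
Op 5: query emu -> checks bit3=1, bit8=1 (all 1) -> maybe
Op 6: query pig -> checks bit0=0, bit11=0 (has a 0) -> no
Op 7: insert elk -> sets bits 2 7 -> bits=0111000110100
Op 8: query elk -> checks bit2=1, bit7=1 (all 1) -> maybe
Op 9: query ram -> checks bit6=0, bit8=1 (has a 0) -> no
Op 10: query elk -> checks bit2=1, bit7=1 (all 1) -> maybe
Query results in order: maybe no maybe no maybe no maybe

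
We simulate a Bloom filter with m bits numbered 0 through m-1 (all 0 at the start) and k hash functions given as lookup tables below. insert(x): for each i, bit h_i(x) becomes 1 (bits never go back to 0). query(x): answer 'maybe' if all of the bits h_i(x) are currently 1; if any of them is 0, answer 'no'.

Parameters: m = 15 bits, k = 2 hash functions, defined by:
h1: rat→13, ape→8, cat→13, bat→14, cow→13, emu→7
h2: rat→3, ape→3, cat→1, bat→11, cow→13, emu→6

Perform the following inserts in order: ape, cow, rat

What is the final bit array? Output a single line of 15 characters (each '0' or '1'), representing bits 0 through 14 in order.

Answer: 000100001000010

Derivation:
Start: bits=000000000000000
After insert 'ape': sets bits 3 8 -> bits=000100001000000
After insert 'cow': sets bits 13 -> bits=000100001000010
After insert 'rat': sets bits 3 13 -> bits=000100001000010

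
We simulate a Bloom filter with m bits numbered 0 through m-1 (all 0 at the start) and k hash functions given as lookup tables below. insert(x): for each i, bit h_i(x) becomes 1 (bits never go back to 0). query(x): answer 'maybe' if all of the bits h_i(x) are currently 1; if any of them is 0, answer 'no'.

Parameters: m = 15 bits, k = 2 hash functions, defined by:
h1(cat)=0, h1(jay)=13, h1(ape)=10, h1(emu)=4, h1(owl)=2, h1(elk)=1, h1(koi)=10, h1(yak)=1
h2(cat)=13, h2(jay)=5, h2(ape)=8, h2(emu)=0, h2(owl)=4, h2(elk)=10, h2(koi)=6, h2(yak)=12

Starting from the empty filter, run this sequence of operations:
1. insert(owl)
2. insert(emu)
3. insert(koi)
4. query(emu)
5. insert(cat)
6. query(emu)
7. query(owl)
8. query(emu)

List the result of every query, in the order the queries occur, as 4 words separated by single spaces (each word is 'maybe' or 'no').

Answer: maybe maybe maybe maybe

Derivation:
Start: bits=000000000000000
Op 1: insert owl -> sets bits 2 4 -> bits=001010000000000
Op 2: insert emu -> sets bits 0 4 -> bits=101010000000000
Op 3: insert koi -> sets bits 6 10 -> bits=101010100010000
Op 4: query emu -> checks bit0=1, bit4=1 (all 1) -> maybe
Op 5: insert cat -> sets bits 0 13 -> bits=101010100010010
Op 6: query emu -> checks bit0=1, bit4=1 (all 1) -> maybe
Op 7: query owl -> checks bit2=1, bit4=1 (all 1) -> maybe
Op 8: query emu -> checks bit0=1, bit4=1 (all 1) -> maybe
Query results in order: maybe maybe maybe maybe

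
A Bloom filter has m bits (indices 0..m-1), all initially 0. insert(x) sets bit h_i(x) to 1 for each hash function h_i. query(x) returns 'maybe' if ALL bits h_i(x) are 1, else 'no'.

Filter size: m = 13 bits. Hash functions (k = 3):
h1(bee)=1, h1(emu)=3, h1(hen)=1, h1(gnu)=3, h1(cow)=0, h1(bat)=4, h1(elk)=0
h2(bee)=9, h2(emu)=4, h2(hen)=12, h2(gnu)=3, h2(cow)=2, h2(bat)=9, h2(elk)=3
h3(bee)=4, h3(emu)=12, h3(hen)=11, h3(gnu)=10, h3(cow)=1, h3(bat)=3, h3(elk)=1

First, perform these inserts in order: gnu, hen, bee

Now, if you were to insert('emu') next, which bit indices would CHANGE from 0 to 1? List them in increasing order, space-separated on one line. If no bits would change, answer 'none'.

Start: bits=0000000000000
After insert 'gnu': sets bits 3 10 -> bits=0001000000100
After insert 'hen': sets bits 1 11 12 -> bits=0101000000111
After insert 'bee': sets bits 1 4 9 -> bits=0101100001111
insert 'emu' would touch bits 3 4 12; currently bit3=1, bit4=1, bit12=1
Bits that are 0 among those (would change 0->1): none

Answer: none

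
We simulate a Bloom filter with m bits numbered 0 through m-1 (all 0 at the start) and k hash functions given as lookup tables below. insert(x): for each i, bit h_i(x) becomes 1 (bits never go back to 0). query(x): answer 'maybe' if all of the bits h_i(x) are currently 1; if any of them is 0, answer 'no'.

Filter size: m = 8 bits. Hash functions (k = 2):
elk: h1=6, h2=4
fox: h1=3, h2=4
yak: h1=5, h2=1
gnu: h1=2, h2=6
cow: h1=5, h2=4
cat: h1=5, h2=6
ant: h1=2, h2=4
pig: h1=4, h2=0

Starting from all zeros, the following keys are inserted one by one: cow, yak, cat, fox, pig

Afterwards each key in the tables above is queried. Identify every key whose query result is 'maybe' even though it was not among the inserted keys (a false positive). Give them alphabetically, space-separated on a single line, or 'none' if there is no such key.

Start: bits=00000000
After insert 'cow': sets bits 4 5 -> bits=00001100
After insert 'yak': sets bits 1 5 -> bits=01001100
After insert 'cat': sets bits 5 6 -> bits=01001110
After insert 'fox': sets bits 3 4 -> bits=01011110
After insert 'pig': sets bits 0 4 -> bits=11011110
Not inserted: ant elk gnu — query each against bits=11011110:
query ant: checks bit2=0, bit4=1 (has a 0) -> no => not a false positive
query elk: checks bit4=1, bit6=1 (all 1) -> maybe => FALSE POSITIVE
query gnu: checks bit2=0, bit6=1 (has a 0) -> no => not a false positive
False positives (alphabetical): elk

Answer: elk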